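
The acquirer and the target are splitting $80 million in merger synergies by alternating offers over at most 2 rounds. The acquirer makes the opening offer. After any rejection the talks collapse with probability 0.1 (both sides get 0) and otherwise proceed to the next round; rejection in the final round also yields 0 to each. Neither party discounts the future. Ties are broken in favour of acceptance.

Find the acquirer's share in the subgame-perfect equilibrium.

8

Round 2 (the target proposes): the acquirer will accept anything ≥ 0, so the target offers 0 and keeps 80.
Round 1 (the acquirer proposes): rejecting gives the target an expected 0.9 × 80 = 72, so the acquirer offers 72, keeping 8.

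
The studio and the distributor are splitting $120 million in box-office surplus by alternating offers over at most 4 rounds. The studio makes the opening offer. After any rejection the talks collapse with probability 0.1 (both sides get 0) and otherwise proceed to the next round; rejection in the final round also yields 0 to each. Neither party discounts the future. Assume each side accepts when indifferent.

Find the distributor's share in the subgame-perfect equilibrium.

Round 4 (the distributor proposes): the studio will accept anything ≥ 0, so the distributor offers 0 and keeps 120.
Round 3 (the studio proposes): rejecting gives the distributor an expected 0.9 × 120 = 108, so the studio offers 108, keeping 12.
Round 2 (the distributor proposes): rejecting gives the studio an expected 0.9 × 12 = 10.8, so the distributor offers 10.8, keeping 109.2.
Round 1 (the studio proposes): rejecting gives the distributor an expected 0.9 × 109.2 = 98.28, so the studio offers 98.28, keeping 21.72.

98.28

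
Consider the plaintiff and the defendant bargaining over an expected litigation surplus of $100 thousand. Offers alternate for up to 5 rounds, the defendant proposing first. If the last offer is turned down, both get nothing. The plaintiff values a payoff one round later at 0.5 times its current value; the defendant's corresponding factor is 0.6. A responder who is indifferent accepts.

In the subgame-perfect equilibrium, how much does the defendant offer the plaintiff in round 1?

26

Round 5 (the defendant proposes): the plaintiff will accept anything ≥ 0, so the defendant offers 0 and keeps 100.
Round 4 (the plaintiff proposes): the defendant can get 100 next round, worth 0.6 × 100 = 60 now; the plaintiff offers that and keeps 40.
Round 3 (the defendant proposes): the plaintiff can get 40 next round, worth 0.5 × 40 = 20 now; the defendant offers that and keeps 80.
Round 2 (the plaintiff proposes): the defendant can get 80 next round, worth 0.6 × 80 = 48 now; the plaintiff offers that and keeps 52.
Round 1 (the defendant proposes): the plaintiff can get 52 next round, worth 0.5 × 52 = 26 now; the defendant offers that and keeps 74.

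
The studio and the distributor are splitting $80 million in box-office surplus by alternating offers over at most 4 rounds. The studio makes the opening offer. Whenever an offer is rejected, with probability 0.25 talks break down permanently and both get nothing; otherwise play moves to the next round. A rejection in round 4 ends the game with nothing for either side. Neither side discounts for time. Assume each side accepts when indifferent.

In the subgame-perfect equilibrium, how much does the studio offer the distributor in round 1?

48.75

Round 4 (the distributor proposes): the studio will accept anything ≥ 0, so the distributor offers 0 and keeps 80.
Round 3 (the studio proposes): rejecting gives the distributor an expected 0.75 × 80 = 60. The studio offers 60 and keeps 80 − 60 = 20.
Round 2 (the distributor proposes): rejecting gives the studio an expected 0.75 × 20 = 15. The distributor offers 15 and keeps 80 − 15 = 65.
Round 1 (the studio proposes): rejecting gives the distributor an expected 0.75 × 65 = 48.75, so the studio offers 48.75, keeping 31.25.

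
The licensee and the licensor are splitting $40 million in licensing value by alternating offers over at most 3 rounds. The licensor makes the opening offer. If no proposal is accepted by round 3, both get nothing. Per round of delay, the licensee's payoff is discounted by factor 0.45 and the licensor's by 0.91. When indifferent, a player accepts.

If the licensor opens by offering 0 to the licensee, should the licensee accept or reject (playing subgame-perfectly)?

Reject

Round 3 (the licensor proposes): the licensee will accept anything ≥ 0, so the licensor offers 0 and keeps 40.
Round 2 (the licensee proposes): the licensor can get 40 next round, worth 0.91 × 40 = 36.4 now. The licensee offers 36.4 and keeps 40 − 36.4 = 3.6.
So by rejecting in round 1, the licensee gets 3.6 next round, worth 0.45 × 3.6 = 1.62 now.
Offer 0 < 1.62, so the licensee rejects.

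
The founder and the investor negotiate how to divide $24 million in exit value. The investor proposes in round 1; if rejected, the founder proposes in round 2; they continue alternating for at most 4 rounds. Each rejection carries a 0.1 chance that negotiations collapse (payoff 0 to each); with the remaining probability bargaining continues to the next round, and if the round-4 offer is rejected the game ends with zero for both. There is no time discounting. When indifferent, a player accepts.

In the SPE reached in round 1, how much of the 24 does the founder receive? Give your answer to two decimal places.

Round 4 (the founder proposes): rejection yields 0 for the investor; the founder offers 0 and keeps 24.
Round 3 (the investor proposes): rejecting gives the founder an expected 0.9 × 24 = 21.6, so the investor offers 21.6, keeping 2.4.
Round 2 (the founder proposes): rejecting gives the investor an expected 0.9 × 2.4 = 2.16, so the founder offers 2.16, keeping 21.84.
Round 1 (the investor proposes): rejecting gives the founder an expected 0.9 × 21.84 = 19.656. The investor offers 19.656 and keeps 24 − 19.656 = 4.344.

19.66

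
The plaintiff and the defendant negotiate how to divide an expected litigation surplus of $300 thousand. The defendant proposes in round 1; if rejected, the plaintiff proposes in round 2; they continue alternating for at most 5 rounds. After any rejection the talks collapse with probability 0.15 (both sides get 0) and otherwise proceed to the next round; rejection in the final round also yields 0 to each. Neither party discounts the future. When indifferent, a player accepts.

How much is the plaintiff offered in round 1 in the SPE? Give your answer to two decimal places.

Round 5 (the defendant proposes): the plaintiff will accept anything ≥ 0, so the defendant offers 0 and keeps 300.
Round 4 (the plaintiff proposes): rejecting gives the defendant an expected 0.85 × 300 = 255; the plaintiff offers that and keeps 45.
Round 3 (the defendant proposes): rejecting gives the plaintiff an expected 0.85 × 45 = 38.25, so the defendant offers 38.25, keeping 261.75.
Round 2 (the plaintiff proposes): rejecting gives the defendant an expected 0.85 × 261.75 = 222.4875. The plaintiff offers 222.4875 and keeps 300 − 222.4875 = 77.5125.
Round 1 (the defendant proposes): rejecting gives the plaintiff an expected 0.85 × 77.5125 = 65.885625. The defendant offers 65.885625 and keeps 300 − 65.885625 = 234.114375.

65.89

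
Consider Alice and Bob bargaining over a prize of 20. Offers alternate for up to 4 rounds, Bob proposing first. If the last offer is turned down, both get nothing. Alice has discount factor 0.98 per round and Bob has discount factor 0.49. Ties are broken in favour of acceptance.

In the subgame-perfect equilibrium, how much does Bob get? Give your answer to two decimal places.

0.59

Round 4 (Alice proposes): Bob will accept anything ≥ 0, so Alice offers 0 and keeps 20.
Round 3 (Bob proposes): Alice can get 20 next round, worth 0.98 × 20 = 19.6 now; Bob offers that and keeps 0.4.
Round 2 (Alice proposes): Bob can get 0.4 next round, worth 0.49 × 0.4 = 0.196 now, so Alice offers 0.196, keeping 19.804.
Round 1 (Bob proposes): Alice can get 19.804 next round, worth 0.98 × 19.804 = 19.40792 now; Bob offers that and keeps 0.59208.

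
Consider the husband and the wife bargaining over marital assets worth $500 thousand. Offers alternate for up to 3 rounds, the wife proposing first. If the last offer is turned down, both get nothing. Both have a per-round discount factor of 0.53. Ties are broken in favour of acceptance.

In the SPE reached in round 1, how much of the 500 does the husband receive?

Round 3 (the wife proposes): the husband will accept anything ≥ 0, so the wife offers 0 and keeps 500.
Round 2 (the husband proposes): the wife can get 500 next round, worth 0.53 × 500 = 265 now. The husband offers 265 and keeps 500 − 265 = 235.
Round 1 (the wife proposes): the husband can get 235 next round, worth 0.53 × 235 = 124.55 now. The wife offers 124.55 and keeps 500 − 124.55 = 375.45.

124.55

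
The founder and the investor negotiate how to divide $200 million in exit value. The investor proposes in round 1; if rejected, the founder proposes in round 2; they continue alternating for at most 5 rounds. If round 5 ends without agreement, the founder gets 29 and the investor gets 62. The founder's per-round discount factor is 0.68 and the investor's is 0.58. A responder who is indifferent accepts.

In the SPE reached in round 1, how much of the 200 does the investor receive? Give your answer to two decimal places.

Round 5 (the investor proposes): the founder gets 29 if talks fail, so the investor offers 29 and keeps 171.
Round 4 (the founder proposes): the investor can get 171 next round, worth 0.58 × 171 = 99.18 now, so the founder offers 99.18, keeping 100.82.
Round 3 (the investor proposes): the founder can get 100.82 next round, worth 0.68 × 100.82 = 68.5576 now, so the investor offers 68.5576, keeping 131.4424.
Round 2 (the founder proposes): the investor can get 131.4424 next round, worth 0.58 × 131.4424 = 76.236592 now, so the founder offers 76.236592, keeping 123.763408.
Round 1 (the investor proposes): the founder can get 123.763408 next round, worth 0.68 × 123.763408 = 84.15911744 now. The investor offers 84.15911744 and keeps 200 − 84.15911744 = 115.84088256.

115.84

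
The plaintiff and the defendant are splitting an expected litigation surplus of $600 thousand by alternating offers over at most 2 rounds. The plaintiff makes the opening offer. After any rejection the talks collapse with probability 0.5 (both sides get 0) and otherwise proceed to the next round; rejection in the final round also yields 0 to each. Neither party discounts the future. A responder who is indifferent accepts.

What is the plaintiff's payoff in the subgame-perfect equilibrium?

By backward induction:
Round 2 (the defendant proposes): rejection yields 0 for the plaintiff; the defendant offers 0 and keeps 600.
Round 1 (the plaintiff proposes): rejecting gives the defendant an expected 0.5 × 600 = 300. The plaintiff offers 300 and keeps 600 − 300 = 300.

300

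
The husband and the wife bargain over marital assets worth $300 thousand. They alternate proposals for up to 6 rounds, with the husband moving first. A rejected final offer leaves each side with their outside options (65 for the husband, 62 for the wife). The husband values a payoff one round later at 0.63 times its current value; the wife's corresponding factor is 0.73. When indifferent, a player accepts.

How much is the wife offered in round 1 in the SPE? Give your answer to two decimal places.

154.58

Round 6 (the wife proposes): the husband gets 65 if talks fail, so the wife offers 65 and keeps 235.
Round 5 (the husband proposes): the wife can get 235 next round, worth 0.73 × 235 = 171.55 now. The husband offers 171.55 and keeps 300 − 171.55 = 128.45.
Round 4 (the wife proposes): the husband can get 128.45 next round, worth 0.63 × 128.45 = 80.9235 now. The wife offers 80.9235 and keeps 300 − 80.9235 = 219.0765.
Round 3 (the husband proposes): the wife can get 219.0765 next round, worth 0.73 × 219.0765 = 159.925845 now, so the husband offers 159.925845, keeping 140.074155.
Round 2 (the wife proposes): the husband can get 140.074155 next round, worth 0.63 × 140.074155 = 88.24671765 now. The wife offers 88.24671765 and keeps 300 − 88.24671765 = 211.75328235.
Round 1 (the husband proposes): the wife can get 211.75328235 next round, worth 0.73 × 211.75328235 = 154.5798961155 now, so the husband offers 154.5798961155, keeping 145.4201038845.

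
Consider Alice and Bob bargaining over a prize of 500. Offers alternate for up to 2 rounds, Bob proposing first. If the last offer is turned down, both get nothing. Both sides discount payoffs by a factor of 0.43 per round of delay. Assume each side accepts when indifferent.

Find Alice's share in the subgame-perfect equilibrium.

Round 2 (Alice proposes): rejection yields 0 for Bob; Alice offers 0 and keeps 500.
Round 1 (Bob proposes): Alice can get 500 next round, worth 0.43 × 500 = 215 now, so Bob offers 215, keeping 285.

215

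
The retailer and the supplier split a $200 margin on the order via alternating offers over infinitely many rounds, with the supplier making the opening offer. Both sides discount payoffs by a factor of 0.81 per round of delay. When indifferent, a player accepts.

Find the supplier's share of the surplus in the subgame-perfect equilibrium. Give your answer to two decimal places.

110.50

When the supplier proposes, the retailer accepts any offer worth at least 0.81 times what the retailer would get by proposing next round; and vice versa.
This gives x = 200 − 0.81y and y = 200 − 0.81x, where x and y are each side's share when it proposes.
Hence (1 − 0.81·0.81)x = 200(1 − 0.81), i.e. 0.3439·x = 38.
x ≈ 110.4972; the retailer's share is 200 − x ≈ 89.5028.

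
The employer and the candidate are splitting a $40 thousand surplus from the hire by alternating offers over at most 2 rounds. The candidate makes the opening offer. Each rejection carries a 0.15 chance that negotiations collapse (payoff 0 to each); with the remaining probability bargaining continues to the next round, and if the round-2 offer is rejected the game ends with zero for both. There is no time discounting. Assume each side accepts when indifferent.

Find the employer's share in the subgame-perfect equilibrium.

34

By backward induction:
Round 2 (the employer proposes): rejection yields 0 for the candidate; the employer offers 0 and keeps 40.
Round 1 (the candidate proposes): rejecting gives the employer an expected 0.85 × 40 = 34, so the candidate offers 34, keeping 6.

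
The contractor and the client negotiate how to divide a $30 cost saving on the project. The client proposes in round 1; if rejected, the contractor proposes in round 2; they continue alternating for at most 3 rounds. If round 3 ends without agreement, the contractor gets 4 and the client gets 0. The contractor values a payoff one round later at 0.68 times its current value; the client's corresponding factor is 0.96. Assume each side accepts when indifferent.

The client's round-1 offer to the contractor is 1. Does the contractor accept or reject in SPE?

Work out the contractor's continuation value if the offer is rejected.
Round 3 (the client proposes): the contractor gets 4 if talks fail, so the client offers 4 and keeps 26.
Round 2 (the contractor proposes): the client can get 26 next round, worth 0.96 × 26 = 24.96 now, so the contractor offers 24.96, keeping 5.04.
So by rejecting in round 1, the contractor gets 5.04 next round, worth 0.68 × 5.04 = 3.4272 now.
Offer 1 < 3.4272, so the contractor rejects.

Reject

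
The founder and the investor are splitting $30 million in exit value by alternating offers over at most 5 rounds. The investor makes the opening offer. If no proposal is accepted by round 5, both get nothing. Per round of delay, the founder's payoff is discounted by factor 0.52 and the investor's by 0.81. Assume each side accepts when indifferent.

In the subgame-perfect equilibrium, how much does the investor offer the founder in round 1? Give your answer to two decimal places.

Round 5 (the investor proposes): rejection yields 0 for the founder; the investor offers 0 and keeps 30.
Round 4 (the founder proposes): the investor can get 30 next round, worth 0.81 × 30 = 24.3 now. The founder offers 24.3 and keeps 30 − 24.3 = 5.7.
Round 3 (the investor proposes): the founder can get 5.7 next round, worth 0.52 × 5.7 = 2.964 now; the investor offers that and keeps 27.036.
Round 2 (the founder proposes): the investor can get 27.036 next round, worth 0.81 × 27.036 = 21.89916 now; the founder offers that and keeps 8.10084.
Round 1 (the investor proposes): the founder can get 8.10084 next round, worth 0.52 × 8.10084 = 4.2124368 now. The investor offers 4.2124368 and keeps 30 − 4.2124368 = 25.7875632.

4.21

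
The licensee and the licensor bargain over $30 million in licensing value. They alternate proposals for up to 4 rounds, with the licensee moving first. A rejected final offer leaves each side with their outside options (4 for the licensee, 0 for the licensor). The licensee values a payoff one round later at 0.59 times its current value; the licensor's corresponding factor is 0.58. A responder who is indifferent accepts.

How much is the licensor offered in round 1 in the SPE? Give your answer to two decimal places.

12.29

By backward induction:
Round 4 (the licensor proposes): the licensee gets 4 if talks fail, so the licensor offers 4 and keeps 26.
Round 3 (the licensee proposes): the licensor can get 26 next round, worth 0.58 × 26 = 15.08 now, so the licensee offers 15.08, keeping 14.92.
Round 2 (the licensor proposes): the licensee can get 14.92 next round, worth 0.59 × 14.92 = 8.8028 now; the licensor offers that and keeps 21.1972.
Round 1 (the licensee proposes): the licensor can get 21.1972 next round, worth 0.58 × 21.1972 = 12.294376 now, so the licensee offers 12.294376, keeping 17.705624.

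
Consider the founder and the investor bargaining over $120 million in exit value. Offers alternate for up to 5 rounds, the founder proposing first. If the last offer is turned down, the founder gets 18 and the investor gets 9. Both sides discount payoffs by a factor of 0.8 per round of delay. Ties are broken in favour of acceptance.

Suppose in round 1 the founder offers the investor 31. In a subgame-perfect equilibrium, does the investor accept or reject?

Reject

Round 5 (the founder proposes): the investor gets 9 if talks fail, so the founder offers 9 and keeps 111.
Round 4 (the investor proposes): the founder can get 111 next round, worth 0.8 × 111 = 88.8 now. The investor offers 88.8 and keeps 120 − 88.8 = 31.2.
Round 3 (the founder proposes): the investor can get 31.2 next round, worth 0.8 × 31.2 = 24.96 now. The founder offers 24.96 and keeps 120 − 24.96 = 95.04.
Round 2 (the investor proposes): the founder can get 95.04 next round, worth 0.8 × 95.04 = 76.032 now; the investor offers that and keeps 43.968.
So by rejecting in round 1, the investor gets 43.968 next round, worth 0.8 × 43.968 = 35.1744 now.
Offer 31 < 35.1744, so the investor rejects.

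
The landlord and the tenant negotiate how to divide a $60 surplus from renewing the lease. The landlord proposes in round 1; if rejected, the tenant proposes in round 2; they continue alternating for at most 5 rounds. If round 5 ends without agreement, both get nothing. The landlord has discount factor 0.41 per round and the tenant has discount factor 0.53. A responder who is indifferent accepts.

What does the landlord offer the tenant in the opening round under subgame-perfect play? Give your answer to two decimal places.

Round 5 (the landlord proposes): the tenant will accept anything ≥ 0, so the landlord offers 0 and keeps 60.
Round 4 (the tenant proposes): the landlord can get 60 next round, worth 0.41 × 60 = 24.6 now, so the tenant offers 24.6, keeping 35.4.
Round 3 (the landlord proposes): the tenant can get 35.4 next round, worth 0.53 × 35.4 = 18.762 now, so the landlord offers 18.762, keeping 41.238.
Round 2 (the tenant proposes): the landlord can get 41.238 next round, worth 0.41 × 41.238 = 16.90758 now; the tenant offers that and keeps 43.09242.
Round 1 (the landlord proposes): the tenant can get 43.09242 next round, worth 0.53 × 43.09242 = 22.8389826 now. The landlord offers 22.8389826 and keeps 60 − 22.8389826 = 37.1610174.

22.84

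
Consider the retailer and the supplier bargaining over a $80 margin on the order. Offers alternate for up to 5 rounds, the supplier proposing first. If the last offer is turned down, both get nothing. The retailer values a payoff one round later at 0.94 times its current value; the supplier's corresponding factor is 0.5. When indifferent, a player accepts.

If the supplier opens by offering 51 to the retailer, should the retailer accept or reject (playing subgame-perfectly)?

Reject

Round 5 (the supplier proposes): the retailer will accept anything ≥ 0, so the supplier offers 0 and keeps 80.
Round 4 (the retailer proposes): the supplier can get 80 next round, worth 0.5 × 80 = 40 now. The retailer offers 40 and keeps 80 − 40 = 40.
Round 3 (the supplier proposes): the retailer can get 40 next round, worth 0.94 × 40 = 37.6 now, so the supplier offers 37.6, keeping 42.4.
Round 2 (the retailer proposes): the supplier can get 42.4 next round, worth 0.5 × 42.4 = 21.2 now. The retailer offers 21.2 and keeps 80 − 21.2 = 58.8.
So by rejecting in round 1, the retailer gets 58.8 next round, worth 0.94 × 58.8 = 55.272 now.
Offer 51 < 55.272, so the retailer rejects.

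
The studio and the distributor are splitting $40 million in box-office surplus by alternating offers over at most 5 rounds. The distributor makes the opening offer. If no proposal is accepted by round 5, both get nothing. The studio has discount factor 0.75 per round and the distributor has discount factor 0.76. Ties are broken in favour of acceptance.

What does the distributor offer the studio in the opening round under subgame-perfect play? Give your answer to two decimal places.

11.30

Round 5 (the distributor proposes): rejection yields 0 for the studio; the distributor offers 0 and keeps 40.
Round 4 (the studio proposes): the distributor can get 40 next round, worth 0.76 × 40 = 30.4 now. The studio offers 30.4 and keeps 40 − 30.4 = 9.6.
Round 3 (the distributor proposes): the studio can get 9.6 next round, worth 0.75 × 9.6 = 7.2 now, so the distributor offers 7.2, keeping 32.8.
Round 2 (the studio proposes): the distributor can get 32.8 next round, worth 0.76 × 32.8 = 24.928 now. The studio offers 24.928 and keeps 40 − 24.928 = 15.072.
Round 1 (the distributor proposes): the studio can get 15.072 next round, worth 0.75 × 15.072 = 11.304 now, so the distributor offers 11.304, keeping 28.696.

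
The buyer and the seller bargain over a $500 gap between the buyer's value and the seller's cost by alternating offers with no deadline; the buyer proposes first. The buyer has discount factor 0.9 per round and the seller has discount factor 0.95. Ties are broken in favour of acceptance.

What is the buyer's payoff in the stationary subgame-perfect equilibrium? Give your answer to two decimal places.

172.41

When the buyer proposes, the seller accepts any offer worth at least 0.95 times what the seller would get by proposing next round; and vice versa.
This gives x = 500 − 0.95y and y = 500 − 0.9x, where x and y are each side's share when it proposes.
Hence (1 − 0.95·0.9)x = 500(1 − 0.95), i.e. 0.145·x = 25.
x ≈ 172.4138; the seller's share is 500 − x ≈ 327.5862.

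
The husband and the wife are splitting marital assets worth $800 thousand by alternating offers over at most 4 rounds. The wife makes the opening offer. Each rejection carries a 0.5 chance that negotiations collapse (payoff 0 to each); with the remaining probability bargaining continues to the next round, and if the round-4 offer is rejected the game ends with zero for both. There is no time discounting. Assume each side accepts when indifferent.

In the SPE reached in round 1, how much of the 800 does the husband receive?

Round 4 (the husband proposes): the wife will accept anything ≥ 0, so the husband offers 0 and keeps 800.
Round 3 (the wife proposes): rejecting gives the husband an expected 0.5 × 800 = 400; the wife offers that and keeps 400.
Round 2 (the husband proposes): rejecting gives the wife an expected 0.5 × 400 = 200, so the husband offers 200, keeping 600.
Round 1 (the wife proposes): rejecting gives the husband an expected 0.5 × 600 = 300, so the wife offers 300, keeping 500.

300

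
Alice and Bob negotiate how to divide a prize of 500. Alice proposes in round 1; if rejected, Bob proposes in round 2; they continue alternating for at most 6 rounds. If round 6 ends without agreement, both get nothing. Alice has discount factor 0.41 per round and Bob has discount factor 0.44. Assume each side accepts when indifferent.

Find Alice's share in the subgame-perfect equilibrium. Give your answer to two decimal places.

339.62

Work backward from the last round.
Round 6 (Bob proposes): Alice will accept anything ≥ 0, so Bob offers 0 and keeps 500.
Round 5 (Alice proposes): Bob can get 500 next round, worth 0.44 × 500 = 220 now, so Alice offers 220, keeping 280.
Round 4 (Bob proposes): Alice can get 280 next round, worth 0.41 × 280 = 114.8 now; Bob offers that and keeps 385.2.
Round 3 (Alice proposes): Bob can get 385.2 next round, worth 0.44 × 385.2 = 169.488 now. Alice offers 169.488 and keeps 500 − 169.488 = 330.512.
Round 2 (Bob proposes): Alice can get 330.512 next round, worth 0.41 × 330.512 = 135.50992 now. Bob offers 135.50992 and keeps 500 − 135.50992 = 364.49008.
Round 1 (Alice proposes): Bob can get 364.49008 next round, worth 0.44 × 364.49008 = 160.3756352 now, so Alice offers 160.3756352, keeping 339.6243648.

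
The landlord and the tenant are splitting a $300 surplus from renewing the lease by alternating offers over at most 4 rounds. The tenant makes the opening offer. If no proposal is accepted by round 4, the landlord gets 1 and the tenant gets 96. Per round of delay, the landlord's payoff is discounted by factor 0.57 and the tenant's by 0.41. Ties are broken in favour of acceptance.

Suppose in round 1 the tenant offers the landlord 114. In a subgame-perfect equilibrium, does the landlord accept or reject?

Reject

Round 4 (the landlord proposes): the tenant gets 96 if talks fail, so the landlord offers 96 and keeps 204.
Round 3 (the tenant proposes): the landlord can get 204 next round, worth 0.57 × 204 = 116.28 now. The tenant offers 116.28 and keeps 300 − 116.28 = 183.72.
Round 2 (the landlord proposes): the tenant can get 183.72 next round, worth 0.41 × 183.72 = 75.3252 now. The landlord offers 75.3252 and keeps 300 − 75.3252 = 224.6748.
So by rejecting in round 1, the landlord gets 224.6748 next round, worth 0.57 × 224.6748 = 128.064636 now.
Offer 114 < 128.064636, so the landlord rejects.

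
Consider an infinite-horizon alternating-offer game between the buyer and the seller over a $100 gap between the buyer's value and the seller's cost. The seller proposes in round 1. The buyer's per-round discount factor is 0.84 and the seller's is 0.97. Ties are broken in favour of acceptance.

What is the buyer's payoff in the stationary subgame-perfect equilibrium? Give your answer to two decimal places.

When the seller proposes, the buyer accepts any offer worth at least 0.84 times what the buyer would get by proposing next round; and vice versa.
This gives x = 100 − 0.84y and y = 100 − 0.97x, where x and y are each side's share when it proposes.
Hence (1 − 0.84·0.97)x = 100(1 − 0.84), i.e. 0.1852·x = 16.
x ≈ 86.3931; the buyer's share is 100 − x ≈ 13.6069.

13.61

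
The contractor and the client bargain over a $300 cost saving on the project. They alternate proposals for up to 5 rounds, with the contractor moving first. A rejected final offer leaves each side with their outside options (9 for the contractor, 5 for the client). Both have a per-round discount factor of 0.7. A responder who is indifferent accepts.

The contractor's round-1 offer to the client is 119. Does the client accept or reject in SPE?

Work out the client's continuation value if the offer is rejected.
Round 5 (the contractor proposes): the client gets 5 if talks fail, so the contractor offers 5 and keeps 295.
Round 4 (the client proposes): the contractor can get 295 next round, worth 0.7 × 295 = 206.5 now. The client offers 206.5 and keeps 300 − 206.5 = 93.5.
Round 3 (the contractor proposes): the client can get 93.5 next round, worth 0.7 × 93.5 = 65.45 now; the contractor offers that and keeps 234.55.
Round 2 (the client proposes): the contractor can get 234.55 next round, worth 0.7 × 234.55 = 164.185 now; the client offers that and keeps 135.815.
So by rejecting in round 1, the client gets 135.815 next round, worth 0.7 × 135.815 = 95.0705 now.
Offer 119 ≥ 95.0705, so the client accepts.

Accept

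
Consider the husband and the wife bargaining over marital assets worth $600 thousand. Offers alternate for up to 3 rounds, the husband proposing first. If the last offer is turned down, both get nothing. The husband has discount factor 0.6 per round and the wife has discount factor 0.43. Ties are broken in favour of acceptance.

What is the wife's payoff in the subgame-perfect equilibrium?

103.2

Round 3 (the husband proposes): rejection yields 0 for the wife; the husband offers 0 and keeps 600.
Round 2 (the wife proposes): the husband can get 600 next round, worth 0.6 × 600 = 360 now, so the wife offers 360, keeping 240.
Round 1 (the husband proposes): the wife can get 240 next round, worth 0.43 × 240 = 103.2 now. The husband offers 103.2 and keeps 600 − 103.2 = 496.8.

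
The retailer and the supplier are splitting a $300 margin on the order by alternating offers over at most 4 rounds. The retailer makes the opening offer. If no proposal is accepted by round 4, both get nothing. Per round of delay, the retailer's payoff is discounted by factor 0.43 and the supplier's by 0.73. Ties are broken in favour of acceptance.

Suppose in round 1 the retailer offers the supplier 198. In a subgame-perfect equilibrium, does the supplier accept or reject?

Accept

Round 4 (the supplier proposes): rejection yields 0 for the retailer; the supplier offers 0 and keeps 300.
Round 3 (the retailer proposes): the supplier can get 300 next round, worth 0.73 × 300 = 219 now, so the retailer offers 219, keeping 81.
Round 2 (the supplier proposes): the retailer can get 81 next round, worth 0.43 × 81 = 34.83 now; the supplier offers that and keeps 265.17.
So by rejecting in round 1, the supplier gets 265.17 next round, worth 0.73 × 265.17 = 193.5741 now.
Offer 198 ≥ 193.5741, so the supplier accepts.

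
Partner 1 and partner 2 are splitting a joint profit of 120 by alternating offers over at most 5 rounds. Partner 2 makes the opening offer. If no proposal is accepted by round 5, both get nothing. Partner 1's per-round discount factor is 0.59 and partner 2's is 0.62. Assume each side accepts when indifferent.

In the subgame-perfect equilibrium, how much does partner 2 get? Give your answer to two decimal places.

83.25

Round 5 (partner 2 proposes): partner 1 will accept anything ≥ 0, so partner 2 offers 0 and keeps 120.
Round 4 (partner 1 proposes): partner 2 can get 120 next round, worth 0.62 × 120 = 74.4 now. Partner 1 offers 74.4 and keeps 120 − 74.4 = 45.6.
Round 3 (partner 2 proposes): partner 1 can get 45.6 next round, worth 0.59 × 45.6 = 26.904 now, so partner 2 offers 26.904, keeping 93.096.
Round 2 (partner 1 proposes): partner 2 can get 93.096 next round, worth 0.62 × 93.096 = 57.71952 now; partner 1 offers that and keeps 62.28048.
Round 1 (partner 2 proposes): partner 1 can get 62.28048 next round, worth 0.59 × 62.28048 = 36.7454832 now; partner 2 offers that and keeps 83.2545168.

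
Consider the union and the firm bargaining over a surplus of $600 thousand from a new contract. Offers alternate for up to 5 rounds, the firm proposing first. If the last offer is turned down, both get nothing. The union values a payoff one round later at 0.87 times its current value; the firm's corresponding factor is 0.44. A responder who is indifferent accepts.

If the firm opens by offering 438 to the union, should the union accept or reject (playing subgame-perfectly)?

Accept

Round 5 (the firm proposes): rejection yields 0 for the union; the firm offers 0 and keeps 600.
Round 4 (the union proposes): the firm can get 600 next round, worth 0.44 × 600 = 264 now, so the union offers 264, keeping 336.
Round 3 (the firm proposes): the union can get 336 next round, worth 0.87 × 336 = 292.32 now, so the firm offers 292.32, keeping 307.68.
Round 2 (the union proposes): the firm can get 307.68 next round, worth 0.44 × 307.68 = 135.3792 now. The union offers 135.3792 and keeps 600 − 135.3792 = 464.6208.
So by rejecting in round 1, the union gets 464.6208 next round, worth 0.87 × 464.6208 = 404.220096 now.
Offer 438 ≥ 404.220096, so the union accepts.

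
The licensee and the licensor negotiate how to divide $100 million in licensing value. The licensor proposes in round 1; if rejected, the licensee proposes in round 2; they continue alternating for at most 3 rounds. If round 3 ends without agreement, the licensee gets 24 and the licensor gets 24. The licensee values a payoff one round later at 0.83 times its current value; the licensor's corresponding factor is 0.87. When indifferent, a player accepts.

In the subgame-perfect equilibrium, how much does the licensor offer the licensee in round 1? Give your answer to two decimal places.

Work backward from the last round.
Round 3 (the licensor proposes): the licensee gets 24 if talks fail, so the licensor offers 24 and keeps 76.
Round 2 (the licensee proposes): the licensor can get 76 next round, worth 0.87 × 76 = 66.12 now; the licensee offers that and keeps 33.88.
Round 1 (the licensor proposes): the licensee can get 33.88 next round, worth 0.83 × 33.88 = 28.1204 now; the licensor offers that and keeps 71.8796.

28.12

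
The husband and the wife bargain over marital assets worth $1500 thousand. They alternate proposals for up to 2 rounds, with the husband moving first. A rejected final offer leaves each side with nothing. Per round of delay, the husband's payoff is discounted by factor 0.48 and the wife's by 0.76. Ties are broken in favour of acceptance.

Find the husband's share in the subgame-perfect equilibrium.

Round 2 (the wife proposes): the husband will accept anything ≥ 0, so the wife offers 0 and keeps 1500.
Round 1 (the husband proposes): the wife can get 1500 next round, worth 0.76 × 1500 = 1140 now; the husband offers that and keeps 360.

360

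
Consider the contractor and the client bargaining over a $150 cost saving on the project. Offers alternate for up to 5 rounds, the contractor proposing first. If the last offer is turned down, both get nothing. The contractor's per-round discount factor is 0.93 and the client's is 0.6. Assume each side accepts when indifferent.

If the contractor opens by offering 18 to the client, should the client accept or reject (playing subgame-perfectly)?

Round 5 (the contractor proposes): rejection yields 0 for the client; the contractor offers 0 and keeps 150.
Round 4 (the client proposes): the contractor can get 150 next round, worth 0.93 × 150 = 139.5 now. The client offers 139.5 and keeps 150 − 139.5 = 10.5.
Round 3 (the contractor proposes): the client can get 10.5 next round, worth 0.6 × 10.5 = 6.3 now; the contractor offers that and keeps 143.7.
Round 2 (the client proposes): the contractor can get 143.7 next round, worth 0.93 × 143.7 = 133.641 now, so the client offers 133.641, keeping 16.359.
So by rejecting in round 1, the client gets 16.359 next round, worth 0.6 × 16.359 = 9.8154 now.
Offer 18 ≥ 9.8154, so the client accepts.

Accept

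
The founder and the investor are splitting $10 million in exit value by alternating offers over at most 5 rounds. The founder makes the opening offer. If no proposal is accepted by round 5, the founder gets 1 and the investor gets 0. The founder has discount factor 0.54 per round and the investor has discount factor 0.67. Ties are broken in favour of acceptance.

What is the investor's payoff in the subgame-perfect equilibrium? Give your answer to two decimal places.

4.20

Solve by backward induction from round 5.
Round 5 (the founder proposes): rejection yields 0 for the investor; the founder offers 0 and keeps 10.
Round 4 (the investor proposes): the founder can get 10 next round, worth 0.54 × 10 = 5.4 now; the investor offers that and keeps 4.6.
Round 3 (the founder proposes): the investor can get 4.6 next round, worth 0.67 × 4.6 = 3.082 now. The founder offers 3.082 and keeps 10 − 3.082 = 6.918.
Round 2 (the investor proposes): the founder can get 6.918 next round, worth 0.54 × 6.918 = 3.73572 now. The investor offers 3.73572 and keeps 10 − 3.73572 = 6.26428.
Round 1 (the founder proposes): the investor can get 6.26428 next round, worth 0.67 × 6.26428 = 4.1970676 now; the founder offers that and keeps 5.8029324.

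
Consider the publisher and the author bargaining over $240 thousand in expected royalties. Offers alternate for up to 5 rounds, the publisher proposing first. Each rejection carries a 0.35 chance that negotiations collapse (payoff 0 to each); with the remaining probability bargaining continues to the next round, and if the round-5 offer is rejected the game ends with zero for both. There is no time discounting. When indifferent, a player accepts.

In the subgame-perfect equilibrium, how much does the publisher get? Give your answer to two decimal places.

162.33

Round 5 (the publisher proposes): rejection yields 0 for the author; the publisher offers 0 and keeps 240.
Round 4 (the author proposes): rejecting gives the publisher an expected 0.65 × 240 = 156. The author offers 156 and keeps 240 − 156 = 84.
Round 3 (the publisher proposes): rejecting gives the author an expected 0.65 × 84 = 54.6, so the publisher offers 54.6, keeping 185.4.
Round 2 (the author proposes): rejecting gives the publisher an expected 0.65 × 185.4 = 120.51. The author offers 120.51 and keeps 240 − 120.51 = 119.49.
Round 1 (the publisher proposes): rejecting gives the author an expected 0.65 × 119.49 = 77.6685, so the publisher offers 77.6685, keeping 162.3315.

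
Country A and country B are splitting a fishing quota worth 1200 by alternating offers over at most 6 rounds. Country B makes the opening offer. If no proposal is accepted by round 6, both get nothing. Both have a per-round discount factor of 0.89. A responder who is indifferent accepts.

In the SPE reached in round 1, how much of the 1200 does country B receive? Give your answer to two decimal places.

Work backward from the last round.
Round 6 (country A proposes): country B will accept anything ≥ 0, so country A offers 0 and keeps 1200.
Round 5 (country B proposes): country A can get 1200 next round, worth 0.89 × 1200 = 1068 now, so country B offers 1068, keeping 132.
Round 4 (country A proposes): country B can get 132 next round, worth 0.89 × 132 = 117.48 now; country A offers that and keeps 1082.52.
Round 3 (country B proposes): country A can get 1082.52 next round, worth 0.89 × 1082.52 = 963.4428 now, so country B offers 963.4428, keeping 236.5572.
Round 2 (country A proposes): country B can get 236.5572 next round, worth 0.89 × 236.5572 = 210.535908 now; country A offers that and keeps 989.464092.
Round 1 (country B proposes): country A can get 989.464092 next round, worth 0.89 × 989.464092 = 880.62304188 now; country B offers that and keeps 319.37695812.

319.38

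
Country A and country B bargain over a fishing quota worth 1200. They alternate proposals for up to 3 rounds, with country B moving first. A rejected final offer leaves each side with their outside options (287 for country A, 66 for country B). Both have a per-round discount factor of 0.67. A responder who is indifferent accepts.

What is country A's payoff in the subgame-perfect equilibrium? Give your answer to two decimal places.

By backward induction:
Round 3 (country B proposes): country A gets 287 if talks fail, so country B offers 287 and keeps 913.
Round 2 (country A proposes): country B can get 913 next round, worth 0.67 × 913 = 611.71 now, so country A offers 611.71, keeping 588.29.
Round 1 (country B proposes): country A can get 588.29 next round, worth 0.67 × 588.29 = 394.1543 now, so country B offers 394.1543, keeping 805.8457.

394.15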